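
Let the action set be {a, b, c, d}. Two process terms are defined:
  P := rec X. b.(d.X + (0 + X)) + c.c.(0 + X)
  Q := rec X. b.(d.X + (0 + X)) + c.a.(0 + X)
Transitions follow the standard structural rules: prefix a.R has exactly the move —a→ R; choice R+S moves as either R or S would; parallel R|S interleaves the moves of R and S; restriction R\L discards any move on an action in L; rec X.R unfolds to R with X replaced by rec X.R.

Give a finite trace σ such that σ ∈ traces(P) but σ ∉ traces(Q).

LTS(P): 4 reachable states
  s0 = rec X. b.(d.X + (0 + X)) + c.c.(0 + X) | =b=> s1, =c=> s2
  s1 = d.(rec X. b.(d.X + (0 + X)) + c.c.(0 + X)) + (0 + (rec X. b.(d.X + (0 + X)) + c.c.(0 + X))) | =b=> s1, =c=> s2, =d=> s0
  s2 = c.(0 + (rec X. b.(d.X + (0 + X)) + c.c.(0 + X))) | =c=> s3
  s3 = 0 + (rec X. b.(d.X + (0 + X)) + c.c.(0 + X)) | =b=> s1, =c=> s2
LTS(Q): 4 reachable states
  t0 = rec X. b.(d.X + (0 + X)) + c.a.(0 + X) | =b=> t1, =c=> t2
  t1 = d.(rec X. b.(d.X + (0 + X)) + c.a.(0 + X)) + (0 + (rec X. b.(d.X + (0 + X)) + c.a.(0 + X))) | =b=> t1, =c=> t2, =d=> t0
  t2 = a.(0 + (rec X. b.(d.X + (0 + X)) + c.a.(0 + X))) | =a=> t3
  t3 = 0 + (rec X. b.(d.X + (0 + X)) + c.a.(0 + X)) | =b=> t1, =c=> t2
Trace ⟨cc⟩ through P, begin at {s0}:
  after c @ step 1: {s2}
  after c @ step 2: {s3}
  ✓ P
Trace ⟨cc⟩ through Q, begin at {t0}:
  after c @ step 1: {t2}
  after c @ step 2: no successor for Q

cc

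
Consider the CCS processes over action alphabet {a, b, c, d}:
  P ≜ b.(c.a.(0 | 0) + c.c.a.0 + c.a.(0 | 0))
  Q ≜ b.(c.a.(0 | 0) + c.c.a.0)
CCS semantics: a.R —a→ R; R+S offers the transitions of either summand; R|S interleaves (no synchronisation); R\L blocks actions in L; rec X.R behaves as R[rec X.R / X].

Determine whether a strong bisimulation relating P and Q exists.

P ~ Q

P's transition system — 7 states:
  p0 = b.(c.a.(0 | 0) + c.c.a.0 + c.a.(0 | 0)) → --b--▸ p1
  p1 = c.a.(0 | 0) + c.c.a.0 + c.a.(0 | 0) → --c--▸ p2, --c--▸ p3
  p2 = a.(0 | 0) → --a--▸ p4
  p3 = c.a.0 → --c--▸ p5
  p4 = 0 | 0 → (no moves)
  p5 = a.0 → --a--▸ p6
  p6 = 0 → (no moves)
Q's transition system — 7 states:
  q0 = b.(c.a.(0 | 0) + c.c.a.0) → --b--▸ q1
  q1 = c.a.(0 | 0) + c.c.a.0 → --c--▸ q2, --c--▸ q3
  q2 = a.(0 | 0) → --a--▸ q4
  q3 = c.a.0 → --c--▸ q5
  q4 = 0 | 0 → (no moves)
  q5 = a.0 → --a--▸ q6
  q6 = 0 → (no moves)
Coarsest stable partition (strong bisimilarity classes):
  B0 = {p0, q0}
  B1 = {p1, q1}
  B2 = {p2, p5, q2, q5}
  B3 = {p4, p6, q4, q6}
  B4 = {p3, q3}
p0 ∈ B0, q0 ∈ B0 → same block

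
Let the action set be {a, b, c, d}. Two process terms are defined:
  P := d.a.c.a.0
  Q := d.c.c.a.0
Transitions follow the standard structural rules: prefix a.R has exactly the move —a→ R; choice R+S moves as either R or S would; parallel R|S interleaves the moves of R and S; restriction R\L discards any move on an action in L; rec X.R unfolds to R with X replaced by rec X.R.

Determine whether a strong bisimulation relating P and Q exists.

P ≁ Q

Reachable graph of P (5 states):
  m0 = d.a.c.a.0 has moves —d→ m1
  m1 = a.c.a.0 has moves —a→ m2
  m2 = c.a.0 has moves —c→ m3
  m3 = a.0 has moves —a→ m4
  m4 = 0 has moves ·
Reachable graph of Q (5 states):
  n0 = d.c.c.a.0 has moves —d→ n1
  n1 = c.c.a.0 has moves —c→ n2
  n2 = c.a.0 has moves —c→ n3
  n3 = a.0 has moves —a→ n4
  n4 = 0 has moves ·
Partition-refinement fixed point:
  B0 = {m0}
  B1 = {m1}
  B2 = {m2, n2}
  B3 = {m3, n3}
  B4 = {m4, n4}
  B5 = {n0}
  B6 = {n1}
m0 ∈ B0, n0 ∈ B5 → different blocks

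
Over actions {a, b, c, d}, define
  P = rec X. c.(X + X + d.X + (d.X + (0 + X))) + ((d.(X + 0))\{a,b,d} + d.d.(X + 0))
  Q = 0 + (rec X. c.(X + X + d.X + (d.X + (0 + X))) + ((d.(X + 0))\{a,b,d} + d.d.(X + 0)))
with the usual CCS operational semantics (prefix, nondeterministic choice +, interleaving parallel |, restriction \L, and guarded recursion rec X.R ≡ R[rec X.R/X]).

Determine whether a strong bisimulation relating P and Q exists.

LTS(P): 4 reachable states
  u0 = rec X. c.(X + X + d.X + (d.X + (0 + X))) + ((d.(X + 0))\{a,b,d} + d.d.(X + 0)) has moves -c-> u1, -d-> u2
  u1 = (rec X. c.(X + X + d.X + (d.X + (0 + X))) + ((d.(X + 0))\{a,b,d} + d.d.(X + 0))) + (rec X. c.(X + X + d.X + (d.X + (0 + X))) + ((d.(X + 0))\{a,b,d} + d.d.(X + 0))) + d.(rec X. c.(X + X + d.X + (d.X + (0 + X))) + ((d.(X + 0))\{a,b,d} + d.d.(X + 0))) + (d.(rec X. c.(X + X + d.X + (d.X + (0 + X))) + ((d.(X + 0))\{a,b,d} + d.d.(X + 0))) + (0 + (rec X. c.(X + X + d.X + (d.X + (0 + X))) + ((d.(X + 0))\{a,b,d} + d.d.(X + 0))))) has moves -c-> u1, -d-> u0, -d-> u2
  u2 = d.((rec X. c.(X + X + d.X + (d.X + (0 + X))) + ((d.(X + 0))\{a,b,d} + d.d.(X + 0))) + 0) has moves -d-> u3
  u3 = (rec X. c.(X + X + d.X + (d.X + (0 + X))) + ((d.(X + 0))\{a,b,d} + d.d.(X + 0))) + 0 has moves -c-> u1, -d-> u2
LTS(Q): 5 reachable states
  v0 = 0 + (rec X. c.(X + X + d.X + (d.X + (0 + X))) + ((d.(X + 0))\{a,b,d} + d.d.(X + 0))) has moves -c-> v1, -d-> v2
  v1 = (rec X. c.(X + X + d.X + (d.X + (0 + X))) + ((d.(X + 0))\{a,b,d} + d.d.(X + 0))) + (rec X. c.(X + X + d.X + (d.X + (0 + X))) + ((d.(X + 0))\{a,b,d} + d.d.(X + 0))) + d.(rec X. c.(X + X + d.X + (d.X + (0 + X))) + ((d.(X + 0))\{a,b,d} + d.d.(X + 0))) + (d.(rec X. c.(X + X + d.X + (d.X + (0 + X))) + ((d.(X + 0))\{a,b,d} + d.d.(X + 0))) + (0 + (rec X. c.(X + X + d.X + (d.X + (0 + X))) + ((d.(X + 0))\{a,b,d} + d.d.(X + 0))))) has moves -c-> v1, -d-> v2, -d-> v3
  v2 = d.((rec X. c.(X + X + d.X + (d.X + (0 + X))) + ((d.(X + 0))\{a,b,d} + d.d.(X + 0))) + 0) has moves -d-> v4
  v3 = rec X. c.(X + X + d.X + (d.X + (0 + X))) + ((d.(X + 0))\{a,b,d} + d.d.(X + 0)) has moves -c-> v1, -d-> v2
  v4 = (rec X. c.(X + X + d.X + (d.X + (0 + X))) + ((d.(X + 0))\{a,b,d} + d.d.(X + 0))) + 0 has moves -c-> v1, -d-> v2
Coarsest stable partition (strong bisimilarity classes):
  B0 = {u0, u3, v0, v3, v4}
  B1 = {u2, v2}
  B2 = {u1, v1}
u0 ∈ B0, v0 ∈ B0 → same block

bisimilar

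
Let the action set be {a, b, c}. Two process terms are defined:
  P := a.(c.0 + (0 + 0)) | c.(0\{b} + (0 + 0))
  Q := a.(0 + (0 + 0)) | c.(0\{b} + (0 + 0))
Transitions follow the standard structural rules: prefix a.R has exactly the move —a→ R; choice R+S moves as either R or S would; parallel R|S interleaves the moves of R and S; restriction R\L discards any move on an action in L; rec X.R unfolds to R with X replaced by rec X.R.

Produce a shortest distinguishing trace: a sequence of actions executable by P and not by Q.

acc

P's transition system — 6 states:
  s0 = a.(c.0 + (0 + 0)) | c.(0\{b} + (0 + 0)) has moves —a→ s1, —c→ s2
  s1 = (c.0 + (0 + 0)) | c.(0\{b} + (0 + 0)) has moves —c→ s3, —c→ s4
  s2 = a.(c.0 + (0 + 0)) | (0\{b} + (0 + 0)) has moves —a→ s3
  s3 = (c.0 + (0 + 0)) | (0\{b} + (0 + 0)) has moves —c→ s5
  s4 = 0 | c.(0\{b} + (0 + 0)) has moves —c→ s5
  s5 = 0 | (0\{b} + (0 + 0)) has moves (no moves)
Q's transition system — 4 states:
  t0 = a.(0 + (0 + 0)) | c.(0\{b} + (0 + 0)) has moves —a→ t1, —c→ t2
  t1 = (0 + (0 + 0)) | c.(0\{b} + (0 + 0)) has moves —c→ t3
  t2 = a.(0 + (0 + 0)) | (0\{b} + (0 + 0)) has moves —a→ t3
  t3 = (0 + (0 + 0)) | (0\{b} + (0 + 0)) has moves (no moves)
Executing acc from P (initial set {s0}):
  step 1 (a): {s1}
  step 2 (c): {s3, s4}
  step 3 (c): {s5}
  — P admits the full trace.
Executing acc from Q (initial set {t0}):
  step 1 (a): {t1}
  step 2 (c): {t3}
  step 3 (c): ∅  — Q cannot continue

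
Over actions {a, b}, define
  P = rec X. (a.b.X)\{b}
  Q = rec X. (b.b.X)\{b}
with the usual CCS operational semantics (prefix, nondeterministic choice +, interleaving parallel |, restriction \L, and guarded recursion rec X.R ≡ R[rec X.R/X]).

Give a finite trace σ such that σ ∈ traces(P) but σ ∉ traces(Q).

P's transition system — 2 states:
  p0 = rec X. (a.b.X)\{b} | -a-> p1
  p1 = (b.(rec X. (a.b.X)\{b}))\{b} | (no moves)
Q's transition system — 1 states:
  q0 = rec X. (b.b.X)\{b} | (no moves)
Executing a from P (initial set {p0}):
  [1] a ⇒ {p1}
  — P admits the full trace.
Executing a from Q (initial set {q0}):
  [1] a ⇒ ∅ (Q stuck)

a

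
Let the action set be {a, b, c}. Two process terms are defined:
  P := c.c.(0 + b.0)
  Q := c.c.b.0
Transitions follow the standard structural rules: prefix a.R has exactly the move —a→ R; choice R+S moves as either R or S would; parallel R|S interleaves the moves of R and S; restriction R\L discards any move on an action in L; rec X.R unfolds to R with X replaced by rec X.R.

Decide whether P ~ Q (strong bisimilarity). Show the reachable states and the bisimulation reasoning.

Reachable graph of P (4 states):
  u0 = c.c.(0 + b.0) has moves --c--▸ u1
  u1 = c.(0 + b.0) has moves --c--▸ u2
  u2 = 0 + b.0 has moves --b--▸ u3
  u3 = 0 has moves deadlocked
Reachable graph of Q (4 states):
  v0 = c.c.b.0 has moves --c--▸ v1
  v1 = c.b.0 has moves --c--▸ v2
  v2 = b.0 has moves --b--▸ v3
  v3 = 0 has moves deadlocked
Bisimilarity quotient blocks:
  B0 = {u0, v0}
  B1 = {u1, v1}
  B2 = {u2, v2}
  B3 = {u3, v3}
u0 ∈ B0, v0 ∈ B0 → same block

YES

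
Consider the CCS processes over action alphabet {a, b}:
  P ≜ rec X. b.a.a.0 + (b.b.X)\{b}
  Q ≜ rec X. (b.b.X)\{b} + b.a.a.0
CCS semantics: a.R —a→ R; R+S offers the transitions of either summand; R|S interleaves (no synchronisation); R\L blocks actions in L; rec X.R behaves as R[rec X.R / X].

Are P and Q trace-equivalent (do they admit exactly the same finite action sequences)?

LTS(P): 4 reachable states
  u0 = rec X. b.a.a.0 + (b.b.X)\{b} :: --b--▸ u1
  u1 = a.a.0 :: --a--▸ u2
  u2 = a.0 :: --a--▸ u3
  u3 = 0 :: deadlocked
LTS(Q): 4 reachable states
  v0 = rec X. (b.b.X)\{b} + b.a.a.0 :: --b--▸ v1
  v1 = a.a.0 :: --a--▸ v2
  v2 = a.0 :: --a--▸ v3
  v3 = 0 :: deadlocked
Bisimilarity quotient blocks:
  B0 = {u0, v0}
  B1 = {u1, v1}
  B2 = {u2, v2}
  B3 = {u3, v3}
u0 ∈ B0, v0 ∈ B0 → same block
Bisimilar ⇒ trace-equivalent.

YES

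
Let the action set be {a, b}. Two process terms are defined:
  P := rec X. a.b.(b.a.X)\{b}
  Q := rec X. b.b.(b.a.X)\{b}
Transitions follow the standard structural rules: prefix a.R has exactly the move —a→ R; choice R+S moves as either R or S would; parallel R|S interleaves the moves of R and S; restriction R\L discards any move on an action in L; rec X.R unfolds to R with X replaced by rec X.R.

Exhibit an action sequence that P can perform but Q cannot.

a

P's transition system — 3 states:
  s0 = rec X. a.b.(b.a.X)\{b} | ··a··> s1
  s1 = b.(b.a.(rec X. a.b.(b.a.X)\{b}))\{b} | ··b··> s2
  s2 = (b.a.(rec X. a.b.(b.a.X)\{b}))\{b} | ·
Q's transition system — 3 states:
  t0 = rec X. b.b.(b.a.X)\{b} | ··b··> t1
  t1 = b.(b.a.(rec X. b.b.(b.a.X)\{b}))\{b} | ··b··> t2
  t2 = (b.a.(rec X. b.b.(b.a.X)\{b}))\{b} | ·
Trace ⟨a⟩ through P, begin at {s0}:
  after a @ step 1: {s1}
  ✓ P
Trace ⟨a⟩ through Q, begin at {t0}:
  after a @ step 1: ∅  — Q cannot continue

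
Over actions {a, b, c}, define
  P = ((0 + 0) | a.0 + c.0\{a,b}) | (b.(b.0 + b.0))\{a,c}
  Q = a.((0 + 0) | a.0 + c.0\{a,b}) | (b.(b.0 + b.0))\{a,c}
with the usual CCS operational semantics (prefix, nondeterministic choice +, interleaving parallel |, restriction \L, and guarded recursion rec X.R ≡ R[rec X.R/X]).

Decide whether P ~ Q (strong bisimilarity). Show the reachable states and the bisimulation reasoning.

LTS(P): 9 reachable states
  s0 = ((0 + 0) | a.0 + c.0\{a,b}) | (b.(b.0 + b.0))\{a,c} ⊢ ··a··> s1, ··b··> s2, ··c··> s3
  s1 = (0 + 0) | 0 | (b.(b.0 + b.0))\{a,c} ⊢ ··b··> s4
  s2 = ((0 + 0) | a.0 + c.0\{a,b}) | (b.0 + b.0)\{a,c} ⊢ ··a··> s4, ··b··> s5, ··c··> s6
  s3 = 0\{a,b} | (b.(b.0 + b.0))\{a,c} ⊢ ··b··> s6
  s4 = (0 + 0) | 0 | (b.0 + b.0)\{a,c} ⊢ ··b··> s7
  s5 = ((0 + 0) | a.0 + c.0\{a,b}) | 0\{a,c} ⊢ ··a··> s7, ··c··> s8
  s6 = 0\{a,b} | (b.0 + b.0)\{a,c} ⊢ ··b··> s8
  s7 = (0 + 0) | 0 | 0\{a,c} ⊢ stopped
  s8 = 0\{a,b} | 0\{a,c} ⊢ stopped
LTS(Q): 12 reachable states
  t0 = a.((0 + 0) | a.0 + c.0\{a,b}) | (b.(b.0 + b.0))\{a,c} ⊢ ··a··> t1, ··b··> t2
  t1 = ((0 + 0) | a.0 + c.0\{a,b}) | (b.(b.0 + b.0))\{a,c} ⊢ ··a··> t3, ··b··> t4, ··c··> t5
  t2 = a.((0 + 0) | a.0 + c.0\{a,b}) | (b.0 + b.0)\{a,c} ⊢ ··a··> t4, ··b··> t6
  t3 = (0 + 0) | 0 | (b.(b.0 + b.0))\{a,c} ⊢ ··b··> t7
  t4 = ((0 + 0) | a.0 + c.0\{a,b}) | (b.0 + b.0)\{a,c} ⊢ ··a··> t7, ··b··> t8, ··c··> t9
  t5 = 0\{a,b} | (b.(b.0 + b.0))\{a,c} ⊢ ··b··> t9
  t6 = a.((0 + 0) | a.0 + c.0\{a,b}) | 0\{a,c} ⊢ ··a··> t8
  t7 = (0 + 0) | 0 | (b.0 + b.0)\{a,c} ⊢ ··b··> t10
  t8 = ((0 + 0) | a.0 + c.0\{a,b}) | 0\{a,c} ⊢ ··a··> t10, ··c··> t11
  t9 = 0\{a,b} | (b.0 + b.0)\{a,c} ⊢ ··b··> t11
  t10 = (0 + 0) | 0 | 0\{a,c} ⊢ stopped
  t11 = 0\{a,b} | 0\{a,c} ⊢ stopped
Coarsest stable partition (strong bisimilarity classes):
  B0 = {s0, t1}
  B1 = {s1, s3, t3, t5}
  B2 = {s4, s6, t7, t9}
  B3 = {s7, s8, t10, t11}
  B4 = {s2, t4}
  B5 = {s5, t8}
  B6 = {t0}
  B7 = {t2}
  B8 = {t6}
s0 ∈ B0, t0 ∈ B6 → different blocks

P ≁ Q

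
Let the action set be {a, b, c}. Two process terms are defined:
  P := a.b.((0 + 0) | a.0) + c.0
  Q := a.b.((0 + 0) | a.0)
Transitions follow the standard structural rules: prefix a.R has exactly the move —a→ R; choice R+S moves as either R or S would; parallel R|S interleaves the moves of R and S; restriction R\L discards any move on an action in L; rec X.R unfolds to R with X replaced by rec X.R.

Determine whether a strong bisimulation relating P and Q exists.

NO

LTS(P): 5 reachable states
  p0 = a.b.((0 + 0) | a.0) + c.0 has moves —a→ p1, —c→ p2
  p1 = b.((0 + 0) | a.0) has moves —b→ p3
  p2 = 0 has moves stopped
  p3 = (0 + 0) | a.0 has moves —a→ p4
  p4 = (0 + 0) | 0 has moves stopped
LTS(Q): 4 reachable states
  q0 = a.b.((0 + 0) | a.0) has moves —a→ q1
  q1 = b.((0 + 0) | a.0) has moves —b→ q2
  q2 = (0 + 0) | a.0 has moves —a→ q3
  q3 = (0 + 0) | 0 has moves stopped
Bisimilarity quotient blocks:
  B0 = {p0}
  B1 = {p1, q1}
  B2 = {p3, q2}
  B3 = {p2, p4, q3}
  B4 = {q0}
p0 ∈ B0, q0 ∈ B4 → different blocks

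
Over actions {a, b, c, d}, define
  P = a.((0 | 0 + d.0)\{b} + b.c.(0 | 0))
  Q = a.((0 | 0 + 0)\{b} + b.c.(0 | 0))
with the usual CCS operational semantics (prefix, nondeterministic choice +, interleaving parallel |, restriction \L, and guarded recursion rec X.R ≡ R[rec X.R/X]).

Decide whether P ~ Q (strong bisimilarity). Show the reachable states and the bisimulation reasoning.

Reachable graph of P (5 states):
  s0 = a.((0 | 0 + d.0)\{b} + b.c.(0 | 0)) :: —a→ s1
  s1 = (0 | 0 + d.0)\{b} + b.c.(0 | 0) :: —b→ s2, —d→ s3
  s2 = c.(0 | 0) :: —c→ s4
  s3 = 0\{b} :: ·
  s4 = 0 | 0 :: ·
Reachable graph of Q (4 states):
  t0 = a.((0 | 0 + 0)\{b} + b.c.(0 | 0)) :: —a→ t1
  t1 = (0 | 0 + 0)\{b} + b.c.(0 | 0) :: —b→ t2
  t2 = c.(0 | 0) :: —c→ t3
  t3 = 0 | 0 :: ·
Bisimilarity quotient blocks:
  B0 = {s0}
  B1 = {s1}
  B2 = {s2, t2}
  B3 = {s3, s4, t3}
  B4 = {t0}
  B5 = {t1}
s0 ∈ B0, t0 ∈ B4 → different blocks

not bisimilar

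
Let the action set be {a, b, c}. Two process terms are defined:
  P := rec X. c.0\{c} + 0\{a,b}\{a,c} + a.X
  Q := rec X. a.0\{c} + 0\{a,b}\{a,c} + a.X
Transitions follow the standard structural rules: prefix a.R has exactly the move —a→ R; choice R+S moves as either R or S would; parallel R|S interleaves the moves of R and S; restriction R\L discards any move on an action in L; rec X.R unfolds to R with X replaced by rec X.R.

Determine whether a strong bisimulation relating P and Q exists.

LTS(P): 2 reachable states
  m0 = rec X. c.0\{c} + 0\{a,b}\{a,c} + a.X | -a-> m0, -c-> m1
  m1 = 0\{c} | ·
LTS(Q): 2 reachable states
  n0 = rec X. a.0\{c} + 0\{a,b}\{a,c} + a.X | -a-> n0, -a-> n1
  n1 = 0\{c} | ·
Bisimilarity quotient blocks:
  B0 = {m0}
  B1 = {m1, n1}
  B2 = {n0}
m0 ∈ B0, n0 ∈ B2 → different blocks

NO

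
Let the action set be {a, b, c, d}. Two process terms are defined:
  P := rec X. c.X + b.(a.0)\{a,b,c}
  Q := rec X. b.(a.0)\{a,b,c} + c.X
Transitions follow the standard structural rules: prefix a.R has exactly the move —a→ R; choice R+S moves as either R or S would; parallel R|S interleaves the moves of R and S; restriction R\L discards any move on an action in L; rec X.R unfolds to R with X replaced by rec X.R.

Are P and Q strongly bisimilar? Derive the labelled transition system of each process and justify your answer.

bisimilar

Reachable graph of P (2 states):
  u0 = rec X. c.X + b.(a.0)\{a,b,c} → =b=> u1, =c=> u0
  u1 = (a.0)\{a,b,c} → ∅
Reachable graph of Q (2 states):
  v0 = rec X. b.(a.0)\{a,b,c} + c.X → =b=> v1, =c=> v0
  v1 = (a.0)\{a,b,c} → ∅
Partition-refinement fixed point:
  B0 = {u0, v0}
  B1 = {u1, v1}
u0 ∈ B0, v0 ∈ B0 → same block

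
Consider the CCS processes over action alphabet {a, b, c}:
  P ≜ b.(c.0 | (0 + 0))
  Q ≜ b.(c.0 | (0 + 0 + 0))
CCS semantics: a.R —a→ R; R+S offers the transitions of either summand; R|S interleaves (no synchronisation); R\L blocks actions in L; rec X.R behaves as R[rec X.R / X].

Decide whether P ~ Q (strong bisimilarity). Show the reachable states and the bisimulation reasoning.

Reachable graph of P (3 states):
  s0 = b.(c.0 | (0 + 0)) → -b-> s1
  s1 = c.0 | (0 + 0) → -c-> s2
  s2 = 0 | (0 + 0) → (no moves)
Reachable graph of Q (3 states):
  t0 = b.(c.0 | (0 + 0 + 0)) → -b-> t1
  t1 = c.0 | (0 + 0 + 0) → -c-> t2
  t2 = 0 | (0 + 0 + 0) → (no moves)
Partition-refinement fixed point:
  B0 = {s0, t0}
  B1 = {s1, t1}
  B2 = {s2, t2}
s0 ∈ B0, t0 ∈ B0 → same block

YES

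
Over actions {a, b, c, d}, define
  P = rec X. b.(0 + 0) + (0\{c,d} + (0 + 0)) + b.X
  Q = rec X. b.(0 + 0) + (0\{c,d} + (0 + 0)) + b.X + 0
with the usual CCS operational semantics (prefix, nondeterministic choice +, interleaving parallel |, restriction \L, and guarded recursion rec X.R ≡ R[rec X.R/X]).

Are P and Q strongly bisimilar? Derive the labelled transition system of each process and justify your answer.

P ~ Q

Reachable graph of P (2 states):
  p0 = rec X. b.(0 + 0) + (0\{c,d} + (0 + 0)) + b.X has moves --b--▸ p0, --b--▸ p1
  p1 = 0 + 0 has moves deadlocked
Reachable graph of Q (2 states):
  q0 = rec X. b.(0 + 0) + (0\{c,d} + (0 + 0)) + b.X + 0 has moves --b--▸ q0, --b--▸ q1
  q1 = 0 + 0 has moves deadlocked
Bisimilarity quotient blocks:
  B0 = {p0, q0}
  B1 = {p1, q1}
p0 ∈ B0, q0 ∈ B0 → same block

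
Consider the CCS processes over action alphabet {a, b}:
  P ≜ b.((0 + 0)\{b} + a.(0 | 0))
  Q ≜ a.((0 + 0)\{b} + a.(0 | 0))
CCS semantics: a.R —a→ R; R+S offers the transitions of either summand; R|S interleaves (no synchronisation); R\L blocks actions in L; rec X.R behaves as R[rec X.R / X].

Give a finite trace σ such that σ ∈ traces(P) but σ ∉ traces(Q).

b

Reachable graph of P (3 states):
  m0 = b.((0 + 0)\{b} + a.(0 | 0)) has moves --b--▸ m1
  m1 = (0 + 0)\{b} + a.(0 | 0) has moves --a--▸ m2
  m2 = 0 | 0 has moves deadlocked
Reachable graph of Q (3 states):
  n0 = a.((0 + 0)\{b} + a.(0 | 0)) has moves --a--▸ n1
  n1 = (0 + 0)\{b} + a.(0 | 0) has moves --a--▸ n2
  n2 = 0 | 0 has moves deadlocked
Trace ⟨b⟩ through P, begin at {m0}:
  step 1 (b): {m1}
  — P admits the full trace.
Trace ⟨b⟩ through Q, begin at {n0}:
  step 1 (b): ∅  — Q cannot continue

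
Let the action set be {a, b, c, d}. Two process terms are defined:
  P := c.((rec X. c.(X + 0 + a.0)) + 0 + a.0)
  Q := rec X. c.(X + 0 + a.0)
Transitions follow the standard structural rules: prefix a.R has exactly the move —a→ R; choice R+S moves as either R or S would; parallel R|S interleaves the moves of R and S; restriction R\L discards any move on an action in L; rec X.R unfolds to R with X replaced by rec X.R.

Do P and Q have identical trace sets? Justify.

YES

P's transition system — 3 states:
  m0 = c.((rec X. c.(X + 0 + a.0)) + 0 + a.0) :: -c-> m1
  m1 = (rec X. c.(X + 0 + a.0)) + 0 + a.0 :: -a-> m2, -c-> m1
  m2 = 0 :: ·
Q's transition system — 3 states:
  n0 = rec X. c.(X + 0 + a.0) :: -c-> n1
  n1 = (rec X. c.(X + 0 + a.0)) + 0 + a.0 :: -a-> n2, -c-> n1
  n2 = 0 :: ·
Bisimilarity quotient blocks:
  B0 = {m0, n0}
  B1 = {m1, n1}
  B2 = {m2, n2}
m0 ∈ B0, n0 ∈ B0 → same block
Bisimilar ⇒ trace-equivalent.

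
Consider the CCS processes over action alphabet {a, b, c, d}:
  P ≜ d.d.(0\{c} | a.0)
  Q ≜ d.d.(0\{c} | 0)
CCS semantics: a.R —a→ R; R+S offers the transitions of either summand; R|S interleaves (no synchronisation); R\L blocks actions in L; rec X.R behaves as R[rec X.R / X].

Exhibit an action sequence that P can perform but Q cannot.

dda

P's transition system — 4 states:
  p0 = d.d.(0\{c} | a.0) has moves ··d··> p1
  p1 = d.(0\{c} | a.0) has moves ··d··> p2
  p2 = 0\{c} | a.0 has moves ··a··> p3
  p3 = 0\{c} | 0 has moves deadlocked
Q's transition system — 3 states:
  q0 = d.d.(0\{c} | 0) has moves ··d··> q1
  q1 = d.(0\{c} | 0) has moves ··d··> q2
  q2 = 0\{c} | 0 has moves deadlocked
Executing dda from P (initial set {p0}):
  [1] d ⇒ {p1}
  [2] d ⇒ {p2}
  [3] a ⇒ {p3}
  P completes σ.
Executing dda from Q (initial set {q0}):
  [1] d ⇒ {q1}
  [2] d ⇒ {q2}
  [3] a ⇒ ∅  — Q cannot continue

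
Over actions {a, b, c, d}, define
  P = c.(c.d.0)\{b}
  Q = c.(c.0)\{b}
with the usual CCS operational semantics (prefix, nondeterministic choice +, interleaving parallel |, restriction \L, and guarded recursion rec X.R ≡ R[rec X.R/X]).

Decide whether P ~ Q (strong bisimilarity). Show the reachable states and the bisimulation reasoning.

NO

P's transition system — 4 states:
  m0 = c.(c.d.0)\{b} has moves ··c··> m1
  m1 = (c.d.0)\{b} has moves ··c··> m2
  m2 = (d.0)\{b} has moves ··d··> m3
  m3 = 0\{b} has moves ·
Q's transition system — 3 states:
  n0 = c.(c.0)\{b} has moves ··c··> n1
  n1 = (c.0)\{b} has moves ··c··> n2
  n2 = 0\{b} has moves ·
Bisimilarity quotient blocks:
  B0 = {m0}
  B1 = {m1}
  B2 = {m2}
  B3 = {m3, n2}
  B4 = {n0}
  B5 = {n1}
m0 ∈ B0, n0 ∈ B4 → different blocks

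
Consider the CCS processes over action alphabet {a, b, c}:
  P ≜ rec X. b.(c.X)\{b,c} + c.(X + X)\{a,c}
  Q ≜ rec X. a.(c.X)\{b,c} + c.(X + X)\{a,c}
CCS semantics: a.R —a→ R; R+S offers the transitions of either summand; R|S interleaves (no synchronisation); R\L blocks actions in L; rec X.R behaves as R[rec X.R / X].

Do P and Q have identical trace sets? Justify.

LTS(P): 4 reachable states
  s0 = rec X. b.(c.X)\{b,c} + c.(X + X)\{a,c} | =b=> s1, =c=> s2
  s1 = (c.(rec X. b.(c.X)\{b,c} + c.(X + X)\{a,c}))\{b,c} | deadlocked
  s2 = ((rec X. b.(c.X)\{b,c} + c.(X + X)\{a,c}) + (rec X. b.(c.X)\{b,c} + c.(X + X)\{a,c}))\{a,c} | =b=> s3
  s3 = (c.(rec X. b.(c.X)\{b,c} + c.(X + X)\{a,c}))\{b,c}\{a,c} | deadlocked
LTS(Q): 3 reachable states
  t0 = rec X. a.(c.X)\{b,c} + c.(X + X)\{a,c} | =a=> t1, =c=> t2
  t1 = (c.(rec X. a.(c.X)\{b,c} + c.(X + X)\{a,c}))\{b,c} | deadlocked
  t2 = ((rec X. a.(c.X)\{b,c} + c.(X + X)\{a,c}) + (rec X. a.(c.X)\{b,c} + c.(X + X)\{a,c}))\{a,c} | deadlocked
Run σ = ⟨b⟩ on P: start {s0}
  [1] b ⇒ {s1}
  P completes σ.
Run σ = ⟨b⟩ on Q: start {t0}
  [1] b ⇒ ∅ (Q stuck)

traces(P) ≠ traces(Q) — witness ⟨b⟩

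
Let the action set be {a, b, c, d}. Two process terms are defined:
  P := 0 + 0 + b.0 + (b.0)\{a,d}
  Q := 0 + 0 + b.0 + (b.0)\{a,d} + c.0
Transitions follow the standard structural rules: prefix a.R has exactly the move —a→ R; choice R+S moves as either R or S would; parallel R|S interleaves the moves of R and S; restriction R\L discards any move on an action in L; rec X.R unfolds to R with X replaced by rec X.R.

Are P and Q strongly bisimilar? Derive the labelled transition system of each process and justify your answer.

P's transition system — 3 states:
  s0 = 0 + 0 + b.0 + (b.0)\{a,d} :: -b-> s1, -b-> s2
  s1 = 0 :: stopped
  s2 = 0\{a,d} :: stopped
Q's transition system — 3 states:
  t0 = 0 + 0 + b.0 + (b.0)\{a,d} + c.0 :: -b-> t1, -b-> t2, -c-> t1
  t1 = 0 :: stopped
  t2 = 0\{a,d} :: stopped
Coarsest stable partition (strong bisimilarity classes):
  B0 = {s0}
  B1 = {s1, s2, t1, t2}
  B2 = {t0}
s0 ∈ B0, t0 ∈ B2 → different blocks

not bisimilar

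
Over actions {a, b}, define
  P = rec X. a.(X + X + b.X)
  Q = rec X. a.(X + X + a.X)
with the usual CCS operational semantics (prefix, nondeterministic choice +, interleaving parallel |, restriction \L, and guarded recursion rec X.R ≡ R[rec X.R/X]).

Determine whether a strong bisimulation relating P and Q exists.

P's transition system — 2 states:
  p0 = rec X. a.(X + X + b.X) ⊢ ··a··> p1
  p1 = (rec X. a.(X + X + b.X)) + (rec X. a.(X + X + b.X)) + b.(rec X. a.(X + X + b.X)) ⊢ ··a··> p1, ··b··> p0
Q's transition system — 2 states:
  q0 = rec X. a.(X + X + a.X) ⊢ ··a··> q1
  q1 = (rec X. a.(X + X + a.X)) + (rec X. a.(X + X + a.X)) + a.(rec X. a.(X + X + a.X)) ⊢ ··a··> q0, ··a··> q1
Partition-refinement fixed point:
  B0 = {p0}
  B1 = {p1}
  B2 = {q0, q1}
p0 ∈ B0, q0 ∈ B2 → different blocks

not bisimilar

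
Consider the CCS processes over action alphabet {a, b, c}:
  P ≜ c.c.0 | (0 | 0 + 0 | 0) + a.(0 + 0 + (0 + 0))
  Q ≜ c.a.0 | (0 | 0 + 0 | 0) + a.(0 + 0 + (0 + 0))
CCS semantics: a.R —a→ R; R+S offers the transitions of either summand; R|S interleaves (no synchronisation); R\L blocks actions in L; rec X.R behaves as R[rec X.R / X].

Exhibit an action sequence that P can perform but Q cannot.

P's transition system — 4 states:
  s0 = c.c.0 | (0 | 0 + 0 | 0) + a.(0 + 0 + (0 + 0)) → ··a··> s1, ··c··> s2
  s1 = 0 + 0 + (0 + 0) → deadlocked
  s2 = c.0 | (0 | 0 + 0 | 0) → ··c··> s3
  s3 = 0 | (0 | 0 + 0 | 0) → deadlocked
Q's transition system — 4 states:
  t0 = c.a.0 | (0 | 0 + 0 | 0) + a.(0 + 0 + (0 + 0)) → ··a··> t1, ··c··> t2
  t1 = 0 + 0 + (0 + 0) → deadlocked
  t2 = a.0 | (0 | 0 + 0 | 0) → ··a··> t3
  t3 = 0 | (0 | 0 + 0 | 0) → deadlocked
Trace ⟨cc⟩ through P, begin at {s0}:
  step 1 (c): {s2}
  step 2 (c): {s3}
  ✓ P
Trace ⟨cc⟩ through Q, begin at {t0}:
  step 1 (c): {t2}
  step 2 (c): no successor for Q

cc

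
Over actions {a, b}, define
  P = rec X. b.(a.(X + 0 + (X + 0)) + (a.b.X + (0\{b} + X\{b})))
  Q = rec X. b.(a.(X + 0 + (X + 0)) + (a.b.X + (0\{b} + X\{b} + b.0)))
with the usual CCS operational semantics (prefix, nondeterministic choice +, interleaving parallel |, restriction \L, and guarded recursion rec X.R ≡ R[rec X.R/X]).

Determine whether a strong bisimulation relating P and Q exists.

P's transition system — 4 states:
  s0 = rec X. b.(a.(X + 0 + (X + 0)) + (a.b.X + (0\{b} + X\{b}))) → -b-> s1
  s1 = a.((rec X. b.(a.(X + 0 + (X + 0)) + (a.b.X + (0\{b} + X\{b})))) + 0 + ((rec X. b.(a.(X + 0 + (X + 0)) + (a.b.X + (0\{b} + X\{b})))) + 0)) + (a.b.(rec X. b.(a.(X + 0 + (X + 0)) + (a.b.X + (0\{b} + X\{b})))) + (0\{b} + (rec X. b.(a.(X + 0 + (X + 0)) + (a.b.X + (0\{b} + X\{b}))))\{b})) → -a-> s2, -a-> s3
  s2 = (rec X. b.(a.(X + 0 + (X + 0)) + (a.b.X + (0\{b} + X\{b})))) + 0 + ((rec X. b.(a.(X + 0 + (X + 0)) + (a.b.X + (0\{b} + X\{b})))) + 0) → -b-> s1
  s3 = b.(rec X. b.(a.(X + 0 + (X + 0)) + (a.b.X + (0\{b} + X\{b})))) → -b-> s0
Q's transition system — 5 states:
  t0 = rec X. b.(a.(X + 0 + (X + 0)) + (a.b.X + (0\{b} + X\{b} + b.0))) → -b-> t1
  t1 = a.((rec X. b.(a.(X + 0 + (X + 0)) + (a.b.X + (0\{b} + X\{b} + b.0)))) + 0 + ((rec X. b.(a.(X + 0 + (X + 0)) + (a.b.X + (0\{b} + X\{b} + b.0)))) + 0)) + (a.b.(rec X. b.(a.(X + 0 + (X + 0)) + (a.b.X + (0\{b} + X\{b} + b.0)))) + (0\{b} + (rec X. b.(a.(X + 0 + (X + 0)) + (a.b.X + (0\{b} + X\{b} + b.0))))\{b} + b.0)) → -a-> t2, -a-> t3, -b-> t4
  t2 = (rec X. b.(a.(X + 0 + (X + 0)) + (a.b.X + (0\{b} + X\{b} + b.0)))) + 0 + ((rec X. b.(a.(X + 0 + (X + 0)) + (a.b.X + (0\{b} + X\{b} + b.0)))) + 0) → -b-> t1
  t3 = b.(rec X. b.(a.(X + 0 + (X + 0)) + (a.b.X + (0\{b} + X\{b} + b.0)))) → -b-> t0
  t4 = 0 → deadlocked
Bisimilarity quotient blocks:
  B0 = {s0, s2}
  B1 = {s1}
  B2 = {s3}
  B3 = {t0, t2}
  B4 = {t1}
  B5 = {t3}
  B6 = {t4}
s0 ∈ B0, t0 ∈ B3 → different blocks

P ≁ Q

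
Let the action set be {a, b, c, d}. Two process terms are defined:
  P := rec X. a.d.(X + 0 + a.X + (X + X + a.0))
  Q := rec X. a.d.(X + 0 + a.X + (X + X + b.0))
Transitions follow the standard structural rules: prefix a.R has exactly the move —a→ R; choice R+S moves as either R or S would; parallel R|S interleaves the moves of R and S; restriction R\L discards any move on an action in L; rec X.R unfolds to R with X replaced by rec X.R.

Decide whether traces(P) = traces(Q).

LTS(P): 4 reachable states
  m0 = rec X. a.d.(X + 0 + a.X + (X + X + a.0)) ⊢ =a=> m1
  m1 = d.((rec X. a.d.(X + 0 + a.X + (X + X + a.0))) + 0 + a.(rec X. a.d.(X + 0 + a.X + (X + X + a.0))) + ((rec X. a.d.(X + 0 + a.X + (X + X + a.0))) + (rec X. a.d.(X + 0 + a.X + (X + X + a.0))) + a.0)) ⊢ =d=> m2
  m2 = (rec X. a.d.(X + 0 + a.X + (X + X + a.0))) + 0 + a.(rec X. a.d.(X + 0 + a.X + (X + X + a.0))) + ((rec X. a.d.(X + 0 + a.X + (X + X + a.0))) + (rec X. a.d.(X + 0 + a.X + (X + X + a.0))) + a.0) ⊢ =a=> m0, =a=> m1, =a=> m3
  m3 = 0 ⊢ (no moves)
LTS(Q): 4 reachable states
  n0 = rec X. a.d.(X + 0 + a.X + (X + X + b.0)) ⊢ =a=> n1
  n1 = d.((rec X. a.d.(X + 0 + a.X + (X + X + b.0))) + 0 + a.(rec X. a.d.(X + 0 + a.X + (X + X + b.0))) + ((rec X. a.d.(X + 0 + a.X + (X + X + b.0))) + (rec X. a.d.(X + 0 + a.X + (X + X + b.0))) + b.0)) ⊢ =d=> n2
  n2 = (rec X. a.d.(X + 0 + a.X + (X + X + b.0))) + 0 + a.(rec X. a.d.(X + 0 + a.X + (X + X + b.0))) + ((rec X. a.d.(X + 0 + a.X + (X + X + b.0))) + (rec X. a.d.(X + 0 + a.X + (X + X + b.0))) + b.0) ⊢ =a=> n0, =a=> n1, =b=> n3
  n3 = 0 ⊢ (no moves)
Run σ = ⟨adb⟩ on Q: start {n0}
  [1] a ⇒ {n1}
  [2] d ⇒ {n2}
  [3] b ⇒ {n3}
  — Q admits the full trace.
Run σ = ⟨adb⟩ on P: start {m0}
  [1] a ⇒ {m1}
  [2] d ⇒ {m2}
  [3] b ⇒ no successor for P

NO — witness ⟨adb⟩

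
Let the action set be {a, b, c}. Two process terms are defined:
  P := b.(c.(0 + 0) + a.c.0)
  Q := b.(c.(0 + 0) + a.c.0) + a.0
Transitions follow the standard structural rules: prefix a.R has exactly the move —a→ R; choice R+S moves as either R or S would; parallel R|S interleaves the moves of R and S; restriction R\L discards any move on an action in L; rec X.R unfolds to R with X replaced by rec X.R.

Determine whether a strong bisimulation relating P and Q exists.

P ≁ Q

P's transition system — 5 states:
  s0 = b.(c.(0 + 0) + a.c.0) has moves —b→ s1
  s1 = c.(0 + 0) + a.c.0 has moves —a→ s2, —c→ s3
  s2 = c.0 has moves —c→ s4
  s3 = 0 + 0 has moves ∅
  s4 = 0 has moves ∅
Q's transition system — 5 states:
  t0 = b.(c.(0 + 0) + a.c.0) + a.0 has moves —a→ t1, —b→ t2
  t1 = 0 has moves ∅
  t2 = c.(0 + 0) + a.c.0 has moves —a→ t3, —c→ t4
  t3 = c.0 has moves —c→ t1
  t4 = 0 + 0 has moves ∅
Partition-refinement fixed point:
  B0 = {s0}
  B1 = {s1, t2}
  B2 = {s3, s4, t1, t4}
  B3 = {s2, t3}
  B4 = {t0}
s0 ∈ B0, t0 ∈ B4 → different blocks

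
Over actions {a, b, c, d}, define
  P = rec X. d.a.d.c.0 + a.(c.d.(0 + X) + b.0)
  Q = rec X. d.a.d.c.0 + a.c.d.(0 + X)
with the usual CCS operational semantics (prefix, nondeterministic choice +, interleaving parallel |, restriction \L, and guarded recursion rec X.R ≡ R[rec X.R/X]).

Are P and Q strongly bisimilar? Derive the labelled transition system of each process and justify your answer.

LTS(P): 8 reachable states
  s0 = rec X. d.a.d.c.0 + a.(c.d.(0 + X) + b.0) :: --a--▸ s1, --d--▸ s2
  s1 = c.d.(0 + (rec X. d.a.d.c.0 + a.(c.d.(0 + X) + b.0))) + b.0 :: --b--▸ s3, --c--▸ s4
  s2 = a.d.c.0 :: --a--▸ s5
  s3 = 0 :: deadlocked
  s4 = d.(0 + (rec X. d.a.d.c.0 + a.(c.d.(0 + X) + b.0))) :: --d--▸ s6
  s5 = d.c.0 :: --d--▸ s7
  s6 = 0 + (rec X. d.a.d.c.0 + a.(c.d.(0 + X) + b.0)) :: --a--▸ s1, --d--▸ s2
  s7 = c.0 :: --c--▸ s3
LTS(Q): 8 reachable states
  t0 = rec X. d.a.d.c.0 + a.c.d.(0 + X) :: --a--▸ t1, --d--▸ t2
  t1 = c.d.(0 + (rec X. d.a.d.c.0 + a.c.d.(0 + X))) :: --c--▸ t3
  t2 = a.d.c.0 :: --a--▸ t4
  t3 = d.(0 + (rec X. d.a.d.c.0 + a.c.d.(0 + X))) :: --d--▸ t5
  t4 = d.c.0 :: --d--▸ t6
  t5 = 0 + (rec X. d.a.d.c.0 + a.c.d.(0 + X)) :: --a--▸ t1, --d--▸ t2
  t6 = c.0 :: --c--▸ t7
  t7 = 0 :: deadlocked
Partition-refinement fixed point:
  B0 = {s0, s6}
  B1 = {s1}
  B2 = {s4}
  B3 = {s2, t2}
  B4 = {s5, t4}
  B5 = {s7, t6}
  B6 = {s3, t7}
  B7 = {t0, t5}
  B8 = {t1}
  B9 = {t3}
s0 ∈ B0, t0 ∈ B7 → different blocks

NO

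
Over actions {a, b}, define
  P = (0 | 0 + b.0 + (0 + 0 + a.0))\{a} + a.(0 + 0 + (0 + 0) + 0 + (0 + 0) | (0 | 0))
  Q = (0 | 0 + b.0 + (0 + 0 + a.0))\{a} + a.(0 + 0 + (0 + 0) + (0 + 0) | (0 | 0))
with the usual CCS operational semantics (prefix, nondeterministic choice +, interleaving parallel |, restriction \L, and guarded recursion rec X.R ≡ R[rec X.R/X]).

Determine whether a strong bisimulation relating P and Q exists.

P ~ Q

Reachable graph of P (3 states):
  m0 = (0 | 0 + b.0 + (0 + 0 + a.0))\{a} + a.(0 + 0 + (0 + 0) + 0 + (0 + 0) | (0 | 0)) | --a--▸ m1, --b--▸ m2
  m1 = 0 + 0 + (0 + 0) + 0 + (0 + 0) | (0 | 0) | deadlocked
  m2 = 0\{a} | deadlocked
Reachable graph of Q (3 states):
  n0 = (0 | 0 + b.0 + (0 + 0 + a.0))\{a} + a.(0 + 0 + (0 + 0) + (0 + 0) | (0 | 0)) | --a--▸ n1, --b--▸ n2
  n1 = 0 + 0 + (0 + 0) + (0 + 0) | (0 | 0) | deadlocked
  n2 = 0\{a} | deadlocked
Coarsest stable partition (strong bisimilarity classes):
  B0 = {m0, n0}
  B1 = {m1, m2, n1, n2}
m0 ∈ B0, n0 ∈ B0 → same block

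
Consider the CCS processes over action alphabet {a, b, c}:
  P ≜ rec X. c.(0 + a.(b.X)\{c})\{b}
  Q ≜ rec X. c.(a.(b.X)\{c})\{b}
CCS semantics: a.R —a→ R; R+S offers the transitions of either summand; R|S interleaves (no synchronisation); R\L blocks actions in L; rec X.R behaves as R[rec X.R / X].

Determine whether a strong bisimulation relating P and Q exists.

bisimilar

LTS(P): 3 reachable states
  p0 = rec X. c.(0 + a.(b.X)\{c})\{b} :: =c=> p1
  p1 = (0 + a.(b.(rec X. c.(0 + a.(b.X)\{c})\{b}))\{c})\{b} :: =a=> p2
  p2 = (b.(rec X. c.(0 + a.(b.X)\{c})\{b}))\{c}\{b} :: (no moves)
LTS(Q): 3 reachable states
  q0 = rec X. c.(a.(b.X)\{c})\{b} :: =c=> q1
  q1 = (a.(b.(rec X. c.(a.(b.X)\{c})\{b}))\{c})\{b} :: =a=> q2
  q2 = (b.(rec X. c.(a.(b.X)\{c})\{b}))\{c}\{b} :: (no moves)
Bisimilarity quotient blocks:
  B0 = {p0, q0}
  B1 = {p1, q1}
  B2 = {p2, q2}
p0 ∈ B0, q0 ∈ B0 → same block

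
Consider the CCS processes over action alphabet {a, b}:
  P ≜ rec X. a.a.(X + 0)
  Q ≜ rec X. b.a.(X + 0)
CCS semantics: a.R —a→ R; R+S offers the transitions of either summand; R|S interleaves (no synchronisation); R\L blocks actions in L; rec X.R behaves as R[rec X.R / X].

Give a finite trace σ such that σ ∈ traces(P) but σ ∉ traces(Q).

a

P's transition system — 3 states:
  u0 = rec X. a.a.(X + 0) has moves —a→ u1
  u1 = a.((rec X. a.a.(X + 0)) + 0) has moves —a→ u2
  u2 = (rec X. a.a.(X + 0)) + 0 has moves —a→ u1
Q's transition system — 3 states:
  v0 = rec X. b.a.(X + 0) has moves —b→ v1
  v1 = a.((rec X. b.a.(X + 0)) + 0) has moves —a→ v2
  v2 = (rec X. b.a.(X + 0)) + 0 has moves —b→ v1
Trace ⟨a⟩ through P, begin at {u0}:
  after a @ step 1: {u1}
  P completes σ.
Trace ⟨a⟩ through Q, begin at {v0}:
  after a @ step 1: ∅ (Q stuck)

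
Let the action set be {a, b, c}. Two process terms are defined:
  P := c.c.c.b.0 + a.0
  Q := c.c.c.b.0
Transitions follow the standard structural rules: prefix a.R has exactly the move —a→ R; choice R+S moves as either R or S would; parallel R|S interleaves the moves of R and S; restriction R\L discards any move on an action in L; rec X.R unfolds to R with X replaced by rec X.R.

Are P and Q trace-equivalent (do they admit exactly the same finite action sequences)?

P's transition system — 5 states:
  s0 = c.c.c.b.0 + a.0 | —a→ s1, —c→ s2
  s1 = 0 | (no moves)
  s2 = c.c.b.0 | —c→ s3
  s3 = c.b.0 | —c→ s4
  s4 = b.0 | —b→ s1
Q's transition system — 5 states:
  t0 = c.c.c.b.0 | —c→ t1
  t1 = c.c.b.0 | —c→ t2
  t2 = c.b.0 | —c→ t3
  t3 = b.0 | —b→ t4
  t4 = 0 | (no moves)
Run σ = ⟨a⟩ on P: start {s0}
  after a @ step 1: {s1}
  P completes σ.
Run σ = ⟨a⟩ on Q: start {t0}
  after a @ step 1: no successor for Q

trace-distinct — witness ⟨a⟩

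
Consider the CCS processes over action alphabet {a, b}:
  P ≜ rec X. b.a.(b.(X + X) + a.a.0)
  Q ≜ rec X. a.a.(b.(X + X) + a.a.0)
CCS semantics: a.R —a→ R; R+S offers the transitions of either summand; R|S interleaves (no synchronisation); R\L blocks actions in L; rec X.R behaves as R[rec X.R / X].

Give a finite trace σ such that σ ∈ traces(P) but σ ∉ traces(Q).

P's transition system — 6 states:
  p0 = rec X. b.a.(b.(X + X) + a.a.0) has moves =b=> p1
  p1 = a.(b.((rec X. b.a.(b.(X + X) + a.a.0)) + (rec X. b.a.(b.(X + X) + a.a.0))) + a.a.0) has moves =a=> p2
  p2 = b.((rec X. b.a.(b.(X + X) + a.a.0)) + (rec X. b.a.(b.(X + X) + a.a.0))) + a.a.0 has moves =a=> p3, =b=> p4
  p3 = a.0 has moves =a=> p5
  p4 = (rec X. b.a.(b.(X + X) + a.a.0)) + (rec X. b.a.(b.(X + X) + a.a.0)) has moves =b=> p1
  p5 = 0 has moves ∅
Q's transition system — 6 states:
  q0 = rec X. a.a.(b.(X + X) + a.a.0) has moves =a=> q1
  q1 = a.(b.((rec X. a.a.(b.(X + X) + a.a.0)) + (rec X. a.a.(b.(X + X) + a.a.0))) + a.a.0) has moves =a=> q2
  q2 = b.((rec X. a.a.(b.(X + X) + a.a.0)) + (rec X. a.a.(b.(X + X) + a.a.0))) + a.a.0 has moves =a=> q3, =b=> q4
  q3 = a.0 has moves =a=> q5
  q4 = (rec X. a.a.(b.(X + X) + a.a.0)) + (rec X. a.a.(b.(X + X) + a.a.0)) has moves =a=> q1
  q5 = 0 has moves ∅
Executing b from P (initial set {p0}):
  after b @ step 1: {p1}
  P completes σ.
Executing b from Q (initial set {q0}):
  after b @ step 1: no successor for Q

b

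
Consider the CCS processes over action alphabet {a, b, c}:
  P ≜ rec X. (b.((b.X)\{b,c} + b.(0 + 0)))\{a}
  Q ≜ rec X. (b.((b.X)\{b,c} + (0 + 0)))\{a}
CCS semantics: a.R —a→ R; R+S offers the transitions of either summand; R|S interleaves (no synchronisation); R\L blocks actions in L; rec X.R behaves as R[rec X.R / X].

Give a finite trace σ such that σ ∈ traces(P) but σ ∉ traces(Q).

Reachable graph of P (3 states):
  p0 = rec X. (b.((b.X)\{b,c} + b.(0 + 0)))\{a} | -b-> p1
  p1 = ((b.(rec X. (b.((b.X)\{b,c} + b.(0 + 0)))\{a}))\{b,c} + b.(0 + 0))\{a} | -b-> p2
  p2 = (0 + 0)\{a} | deadlocked
Reachable graph of Q (2 states):
  q0 = rec X. (b.((b.X)\{b,c} + (0 + 0)))\{a} | -b-> q1
  q1 = ((b.(rec X. (b.((b.X)\{b,c} + (0 + 0)))\{a}))\{b,c} + (0 + 0))\{a} | deadlocked
Trace ⟨bb⟩ through P, begin at {p0}:
  after b @ step 1: {p1}
  after b @ step 2: {p2}
  ✓ P
Trace ⟨bb⟩ through Q, begin at {q0}:
  after b @ step 1: {q1}
  after b @ step 2: no successor for Q

bb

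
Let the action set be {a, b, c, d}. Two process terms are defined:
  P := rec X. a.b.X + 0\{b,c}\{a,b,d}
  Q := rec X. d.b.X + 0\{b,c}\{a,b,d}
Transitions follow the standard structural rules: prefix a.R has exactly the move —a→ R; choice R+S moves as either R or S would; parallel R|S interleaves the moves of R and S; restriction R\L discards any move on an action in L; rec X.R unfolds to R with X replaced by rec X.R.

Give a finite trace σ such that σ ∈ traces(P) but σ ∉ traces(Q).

a

LTS(P): 2 reachable states
  m0 = rec X. a.b.X + 0\{b,c}\{a,b,d} ⊢ =a=> m1
  m1 = b.(rec X. a.b.X + 0\{b,c}\{a,b,d}) ⊢ =b=> m0
LTS(Q): 2 reachable states
  n0 = rec X. d.b.X + 0\{b,c}\{a,b,d} ⊢ =d=> n1
  n1 = b.(rec X. d.b.X + 0\{b,c}\{a,b,d}) ⊢ =b=> n0
Executing a from P (initial set {m0}):
  [1] a ⇒ {m1}
  — P admits the full trace.
Executing a from Q (initial set {n0}):
  [1] a ⇒ ∅ (Q stuck)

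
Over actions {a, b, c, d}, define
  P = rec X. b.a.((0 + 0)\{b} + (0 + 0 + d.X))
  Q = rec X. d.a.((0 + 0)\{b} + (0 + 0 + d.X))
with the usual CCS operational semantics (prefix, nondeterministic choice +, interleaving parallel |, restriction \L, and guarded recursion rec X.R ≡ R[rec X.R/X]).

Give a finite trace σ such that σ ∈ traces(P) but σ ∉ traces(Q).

LTS(P): 3 reachable states
  m0 = rec X. b.a.((0 + 0)\{b} + (0 + 0 + d.X)) has moves --b--▸ m1
  m1 = a.((0 + 0)\{b} + (0 + 0 + d.(rec X. b.a.((0 + 0)\{b} + (0 + 0 + d.X))))) has moves --a--▸ m2
  m2 = (0 + 0)\{b} + (0 + 0 + d.(rec X. b.a.((0 + 0)\{b} + (0 + 0 + d.X)))) has moves --d--▸ m0
LTS(Q): 3 reachable states
  n0 = rec X. d.a.((0 + 0)\{b} + (0 + 0 + d.X)) has moves --d--▸ n1
  n1 = a.((0 + 0)\{b} + (0 + 0 + d.(rec X. d.a.((0 + 0)\{b} + (0 + 0 + d.X))))) has moves --a--▸ n2
  n2 = (0 + 0)\{b} + (0 + 0 + d.(rec X. d.a.((0 + 0)\{b} + (0 + 0 + d.X)))) has moves --d--▸ n0
Run σ = ⟨b⟩ on P: start {m0}
  after b @ step 1: {m1}
  ✓ P
Run σ = ⟨b⟩ on Q: start {n0}
  after b @ step 1: ∅ (Q stuck)

b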